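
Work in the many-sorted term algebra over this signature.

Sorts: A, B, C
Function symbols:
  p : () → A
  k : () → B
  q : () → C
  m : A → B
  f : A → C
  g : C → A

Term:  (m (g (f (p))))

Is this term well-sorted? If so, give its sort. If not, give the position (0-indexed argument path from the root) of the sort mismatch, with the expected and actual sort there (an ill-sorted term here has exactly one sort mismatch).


      (p) : A
    (f (p)) : C
  (g (f (p))) : A
(m (g (f (p)))) : B

well-sorted; sort = B


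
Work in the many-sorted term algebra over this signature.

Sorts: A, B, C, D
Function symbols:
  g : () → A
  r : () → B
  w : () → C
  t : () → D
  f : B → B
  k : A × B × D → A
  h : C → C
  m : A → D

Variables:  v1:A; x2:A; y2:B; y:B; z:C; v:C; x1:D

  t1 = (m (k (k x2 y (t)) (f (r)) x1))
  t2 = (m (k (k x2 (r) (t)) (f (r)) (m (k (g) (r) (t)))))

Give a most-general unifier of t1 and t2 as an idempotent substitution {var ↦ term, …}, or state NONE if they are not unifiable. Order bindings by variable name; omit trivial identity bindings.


{x1 ↦ (m (k (g) (r) (t))), y ↦ (r)}


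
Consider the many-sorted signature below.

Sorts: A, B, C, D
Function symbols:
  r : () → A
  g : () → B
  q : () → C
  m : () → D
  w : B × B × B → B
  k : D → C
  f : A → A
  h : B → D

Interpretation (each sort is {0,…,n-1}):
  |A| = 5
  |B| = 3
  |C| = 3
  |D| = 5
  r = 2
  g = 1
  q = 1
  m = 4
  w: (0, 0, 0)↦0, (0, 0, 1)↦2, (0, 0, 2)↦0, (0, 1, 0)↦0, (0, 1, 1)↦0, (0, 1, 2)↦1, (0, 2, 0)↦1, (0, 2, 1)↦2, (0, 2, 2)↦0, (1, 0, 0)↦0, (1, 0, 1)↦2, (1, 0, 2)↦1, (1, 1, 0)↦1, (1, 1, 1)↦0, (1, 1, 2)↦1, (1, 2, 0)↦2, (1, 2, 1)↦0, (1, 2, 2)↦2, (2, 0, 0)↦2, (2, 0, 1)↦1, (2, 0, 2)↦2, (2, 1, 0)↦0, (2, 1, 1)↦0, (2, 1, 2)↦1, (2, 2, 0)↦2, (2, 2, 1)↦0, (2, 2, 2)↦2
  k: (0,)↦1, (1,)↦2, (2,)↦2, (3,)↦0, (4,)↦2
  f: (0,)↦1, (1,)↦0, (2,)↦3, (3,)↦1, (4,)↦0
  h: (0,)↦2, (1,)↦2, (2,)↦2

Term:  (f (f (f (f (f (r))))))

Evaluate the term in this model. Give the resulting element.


  r = 2
  (f (r)) = f(2,) = 3
  (f (f (r))) = f(3,) = 1
  (f (f (f (r)))) = f(1,) = 0
  (f (f (f (f (r))))) = f(0,) = 1
  (f (f (f (f (f (r)))))) = f(1,) = 0

value = 0


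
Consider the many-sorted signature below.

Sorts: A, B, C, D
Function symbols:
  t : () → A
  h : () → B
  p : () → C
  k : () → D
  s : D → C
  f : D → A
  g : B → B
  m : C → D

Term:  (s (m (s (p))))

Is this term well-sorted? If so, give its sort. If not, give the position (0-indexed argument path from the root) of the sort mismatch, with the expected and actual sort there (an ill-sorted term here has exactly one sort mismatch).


ill-sorted at position [0, 0, 0]: expected D, got C

      (p) : C
    (s (p)) : ✗ arg 0 at [0, 0, 0] has sort C, expected D


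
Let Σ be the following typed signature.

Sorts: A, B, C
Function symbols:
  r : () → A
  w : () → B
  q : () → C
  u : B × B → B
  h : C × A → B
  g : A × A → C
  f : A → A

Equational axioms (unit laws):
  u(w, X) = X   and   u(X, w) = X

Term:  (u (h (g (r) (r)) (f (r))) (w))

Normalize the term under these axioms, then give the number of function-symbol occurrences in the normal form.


1. (u (h (g (r) (r)) (f (r))) (w))  →  (h (g (r) (r)) (f (r)))
normal form: (h (g (r) (r)) (f (r)))

size = 6


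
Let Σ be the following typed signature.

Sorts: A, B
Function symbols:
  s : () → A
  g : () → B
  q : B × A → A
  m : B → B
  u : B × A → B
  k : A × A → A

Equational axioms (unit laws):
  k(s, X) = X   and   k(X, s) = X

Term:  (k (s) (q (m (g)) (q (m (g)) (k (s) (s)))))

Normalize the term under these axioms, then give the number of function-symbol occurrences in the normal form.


size = 7

1. (k (s) (q (m (g)) (q (m (g)) (k (s) (s)))))  →  (q (m (g)) (q (m (g)) (k (s) (s))))
2. (q (m (g)) (q (m (g)) (k (s) (s))))  →  (q (m (g)) (q (m (g)) (s)))
normal form: (q (m (g)) (q (m (g)) (s)))


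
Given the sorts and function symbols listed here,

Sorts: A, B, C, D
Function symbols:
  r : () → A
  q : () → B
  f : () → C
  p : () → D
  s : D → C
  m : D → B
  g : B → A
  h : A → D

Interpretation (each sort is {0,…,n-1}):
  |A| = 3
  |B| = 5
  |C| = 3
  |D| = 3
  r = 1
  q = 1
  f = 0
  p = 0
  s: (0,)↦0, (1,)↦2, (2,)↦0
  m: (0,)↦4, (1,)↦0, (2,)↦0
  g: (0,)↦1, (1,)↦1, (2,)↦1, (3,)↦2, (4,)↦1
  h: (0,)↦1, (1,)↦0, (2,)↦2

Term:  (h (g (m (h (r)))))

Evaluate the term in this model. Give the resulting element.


value = 0

  r = 1
  (h (r)) = h(1,) = 0
  (m (h (r))) = m(0,) = 4
  (g (m (h (r)))) = g(4,) = 1
  (h (g (m (h (r))))) = h(1,) = 0


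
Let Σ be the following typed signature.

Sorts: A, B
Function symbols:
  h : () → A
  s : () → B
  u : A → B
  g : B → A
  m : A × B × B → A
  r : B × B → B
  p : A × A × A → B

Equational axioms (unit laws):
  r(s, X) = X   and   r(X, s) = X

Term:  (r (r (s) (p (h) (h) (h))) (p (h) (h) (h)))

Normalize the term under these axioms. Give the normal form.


1. (r (r (s) (p (h) (h) (h))) (p (h) (h) (h)))  →  (r (p (h) (h) (h)) (p (h) (h) (h)))

normal form = (r (p (h) (h) (h)) (p (h) (h) (h)))


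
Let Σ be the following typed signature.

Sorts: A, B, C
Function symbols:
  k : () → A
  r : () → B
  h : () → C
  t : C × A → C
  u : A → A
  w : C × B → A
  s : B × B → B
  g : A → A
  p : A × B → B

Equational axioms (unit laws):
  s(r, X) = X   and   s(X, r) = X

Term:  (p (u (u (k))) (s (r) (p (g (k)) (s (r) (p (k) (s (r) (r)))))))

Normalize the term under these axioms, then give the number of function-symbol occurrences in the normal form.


size = 10

1. (p (u (u (k))) (s (r) (p (g (k)) (s (r) (p (k) (s (r) (r)))))))  →  (p (u (u (k))) (p (g (k)) (s (r) (p (k) (s (r) (r))))))
2. (p (u (u (k))) (p (g (k)) (s (r) (p (k) (s (r) (r))))))  →  (p (u (u (k))) (p (g (k)) (p (k) (s (r) (r)))))
3. (p (u (u (k))) (p (g (k)) (p (k) (s (r) (r)))))  →  (p (u (u (k))) (p (g (k)) (p (k) (r))))
normal form: (p (u (u (k))) (p (g (k)) (p (k) (r))))


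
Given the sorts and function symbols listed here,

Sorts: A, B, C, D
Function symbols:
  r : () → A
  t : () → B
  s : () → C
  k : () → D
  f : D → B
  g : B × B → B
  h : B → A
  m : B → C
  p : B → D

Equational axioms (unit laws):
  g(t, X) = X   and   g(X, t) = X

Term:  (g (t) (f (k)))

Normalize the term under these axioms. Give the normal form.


1. (g (t) (f (k)))  →  (f (k))

normal form = (f (k))


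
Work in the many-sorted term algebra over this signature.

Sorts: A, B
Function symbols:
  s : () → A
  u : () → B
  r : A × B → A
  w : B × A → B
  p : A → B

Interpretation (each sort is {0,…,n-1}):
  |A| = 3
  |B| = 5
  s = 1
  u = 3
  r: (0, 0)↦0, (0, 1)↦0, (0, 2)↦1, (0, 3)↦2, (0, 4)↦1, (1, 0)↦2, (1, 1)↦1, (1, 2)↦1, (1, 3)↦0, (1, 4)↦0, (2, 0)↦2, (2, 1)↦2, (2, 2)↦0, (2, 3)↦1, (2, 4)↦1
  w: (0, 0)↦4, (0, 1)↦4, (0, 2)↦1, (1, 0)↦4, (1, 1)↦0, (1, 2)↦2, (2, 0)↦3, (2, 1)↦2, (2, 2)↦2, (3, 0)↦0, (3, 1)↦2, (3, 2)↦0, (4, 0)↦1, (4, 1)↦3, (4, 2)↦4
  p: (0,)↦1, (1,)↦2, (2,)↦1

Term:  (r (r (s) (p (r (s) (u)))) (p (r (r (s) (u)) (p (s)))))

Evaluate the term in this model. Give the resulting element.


value = 1

  s = 1
  s = 1
  u = 3
  (r (s) (u)) = r(1, 3) = 0
  (p (r (s) (u))) = p(0,) = 1
  (r (s) (p (r (s) (u)))) = r(1, 1) = 1
  s = 1
  u = 3
  (r (s) (u)) = r(1, 3) = 0
  s = 1
  (p (s)) = p(1,) = 2
  (r (r (s) (u)) (p (s))) = r(0, 2) = 1
  (p (r (r (s) (u)) (p (s)))) = p(1,) = 2
  (r (r (s) (p (r (s) (u)))) (p (r (r (s) (u)) (p (s))))) = r(1, 2) = 1


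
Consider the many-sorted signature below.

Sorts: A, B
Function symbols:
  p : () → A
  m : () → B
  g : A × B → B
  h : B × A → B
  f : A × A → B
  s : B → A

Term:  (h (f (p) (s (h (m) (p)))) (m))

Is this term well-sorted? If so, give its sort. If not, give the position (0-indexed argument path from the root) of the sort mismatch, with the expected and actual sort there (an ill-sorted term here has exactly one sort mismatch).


ill-sorted at position [1]: expected A, got B

    (p) : A
        (m) : B
        (p) : A
      (h (m) (p)) : B
    (s (h (m) (p))) : A
  (f (p) (s (h (m) (p)))) : B
  (m) : B
(h (f (p) (s (h (m) (p)))) (m)) : ✗ arg 1 at [1] has sort B, expected A


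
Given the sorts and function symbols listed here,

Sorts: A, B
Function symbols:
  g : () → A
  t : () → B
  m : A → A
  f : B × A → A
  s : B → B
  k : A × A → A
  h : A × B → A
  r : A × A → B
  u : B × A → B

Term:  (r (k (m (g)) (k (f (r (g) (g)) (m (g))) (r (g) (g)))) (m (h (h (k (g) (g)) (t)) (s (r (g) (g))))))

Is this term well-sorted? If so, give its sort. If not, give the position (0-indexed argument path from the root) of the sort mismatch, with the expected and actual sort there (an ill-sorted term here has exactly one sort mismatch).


      (g) : A
    (m (g)) : A
          (g) : A
          (g) : A
        (r (g) (g)) : B
          (g) : A
        (m (g)) : A
      (f (r (g) (g)) (m (g))) : A
        (g) : A
        (g) : A
      (r (g) (g)) : B
    (k (f (r (g) (g)) (m (g))) (r (g) (g))) : ✗ arg 1 at [0, 1, 1] has sort B, expected A
          (g) : A
          (g) : A
        (k (g) (g)) : A
        (t) : B
      (h (k (g) (g)) (t)) : A
          (g) : A
          (g) : A
        (r (g) (g)) : B
      (s (r (g) (g))) : B
    (h (h (k (g) (g)) (t)) (s (r (g) (g)))) : A
  (m (h (h (k (g) (g)) (t)) (s (r (g) (g))))) : A

ill-sorted at position [0, 1, 1]: expected A, got B


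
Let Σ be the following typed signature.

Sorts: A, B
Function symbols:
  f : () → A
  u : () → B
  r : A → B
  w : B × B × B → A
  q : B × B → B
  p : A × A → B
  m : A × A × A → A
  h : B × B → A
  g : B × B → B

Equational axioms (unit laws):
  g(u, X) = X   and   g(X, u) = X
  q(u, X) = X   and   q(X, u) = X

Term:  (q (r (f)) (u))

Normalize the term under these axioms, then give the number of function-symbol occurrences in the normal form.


size = 2

1. (q (r (f)) (u))  →  (r (f))
normal form: (r (f))


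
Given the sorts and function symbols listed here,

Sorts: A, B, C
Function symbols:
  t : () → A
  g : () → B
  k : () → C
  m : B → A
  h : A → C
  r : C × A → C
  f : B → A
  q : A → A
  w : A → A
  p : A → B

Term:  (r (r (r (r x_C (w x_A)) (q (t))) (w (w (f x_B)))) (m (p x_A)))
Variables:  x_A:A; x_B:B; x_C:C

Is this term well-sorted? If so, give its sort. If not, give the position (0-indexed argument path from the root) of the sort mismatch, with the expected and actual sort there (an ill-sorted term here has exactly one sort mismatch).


well-sorted; sort = C

        x_C : C
          x_A : A
        (w x_A) : A
      (r x_C (w x_A)) : C
        (t) : A
      (q (t)) : A
    (r (r x_C (w x_A)) (q (t))) : C
          x_B : B
        (f x_B) : A
      (w (f x_B)) : A
    (w (w (f x_B))) : A
  (r (r (r x_C (w x_A)) (q (t))) (w (w (f x_B)))) : C
      x_A : A
    (p x_A) : B
  (m (p x_A)) : A
(r (r (r (r x_C (w x_A)) (q (t))) (w (w (f x_B)))) (m (p x_A))) : C


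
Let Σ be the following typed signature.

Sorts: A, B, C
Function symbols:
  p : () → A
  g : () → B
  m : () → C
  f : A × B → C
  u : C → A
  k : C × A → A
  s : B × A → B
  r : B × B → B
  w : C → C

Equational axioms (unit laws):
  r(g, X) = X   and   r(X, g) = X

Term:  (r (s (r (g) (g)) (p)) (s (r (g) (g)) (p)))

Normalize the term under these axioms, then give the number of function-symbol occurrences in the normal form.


size = 7

1. (r (s (r (g) (g)) (p)) (s (r (g) (g)) (p)))  →  (r (s (g) (p)) (s (r (g) (g)) (p)))
2. (r (s (g) (p)) (s (r (g) (g)) (p)))  →  (r (s (g) (p)) (s (g) (p)))
normal form: (r (s (g) (p)) (s (g) (p)))


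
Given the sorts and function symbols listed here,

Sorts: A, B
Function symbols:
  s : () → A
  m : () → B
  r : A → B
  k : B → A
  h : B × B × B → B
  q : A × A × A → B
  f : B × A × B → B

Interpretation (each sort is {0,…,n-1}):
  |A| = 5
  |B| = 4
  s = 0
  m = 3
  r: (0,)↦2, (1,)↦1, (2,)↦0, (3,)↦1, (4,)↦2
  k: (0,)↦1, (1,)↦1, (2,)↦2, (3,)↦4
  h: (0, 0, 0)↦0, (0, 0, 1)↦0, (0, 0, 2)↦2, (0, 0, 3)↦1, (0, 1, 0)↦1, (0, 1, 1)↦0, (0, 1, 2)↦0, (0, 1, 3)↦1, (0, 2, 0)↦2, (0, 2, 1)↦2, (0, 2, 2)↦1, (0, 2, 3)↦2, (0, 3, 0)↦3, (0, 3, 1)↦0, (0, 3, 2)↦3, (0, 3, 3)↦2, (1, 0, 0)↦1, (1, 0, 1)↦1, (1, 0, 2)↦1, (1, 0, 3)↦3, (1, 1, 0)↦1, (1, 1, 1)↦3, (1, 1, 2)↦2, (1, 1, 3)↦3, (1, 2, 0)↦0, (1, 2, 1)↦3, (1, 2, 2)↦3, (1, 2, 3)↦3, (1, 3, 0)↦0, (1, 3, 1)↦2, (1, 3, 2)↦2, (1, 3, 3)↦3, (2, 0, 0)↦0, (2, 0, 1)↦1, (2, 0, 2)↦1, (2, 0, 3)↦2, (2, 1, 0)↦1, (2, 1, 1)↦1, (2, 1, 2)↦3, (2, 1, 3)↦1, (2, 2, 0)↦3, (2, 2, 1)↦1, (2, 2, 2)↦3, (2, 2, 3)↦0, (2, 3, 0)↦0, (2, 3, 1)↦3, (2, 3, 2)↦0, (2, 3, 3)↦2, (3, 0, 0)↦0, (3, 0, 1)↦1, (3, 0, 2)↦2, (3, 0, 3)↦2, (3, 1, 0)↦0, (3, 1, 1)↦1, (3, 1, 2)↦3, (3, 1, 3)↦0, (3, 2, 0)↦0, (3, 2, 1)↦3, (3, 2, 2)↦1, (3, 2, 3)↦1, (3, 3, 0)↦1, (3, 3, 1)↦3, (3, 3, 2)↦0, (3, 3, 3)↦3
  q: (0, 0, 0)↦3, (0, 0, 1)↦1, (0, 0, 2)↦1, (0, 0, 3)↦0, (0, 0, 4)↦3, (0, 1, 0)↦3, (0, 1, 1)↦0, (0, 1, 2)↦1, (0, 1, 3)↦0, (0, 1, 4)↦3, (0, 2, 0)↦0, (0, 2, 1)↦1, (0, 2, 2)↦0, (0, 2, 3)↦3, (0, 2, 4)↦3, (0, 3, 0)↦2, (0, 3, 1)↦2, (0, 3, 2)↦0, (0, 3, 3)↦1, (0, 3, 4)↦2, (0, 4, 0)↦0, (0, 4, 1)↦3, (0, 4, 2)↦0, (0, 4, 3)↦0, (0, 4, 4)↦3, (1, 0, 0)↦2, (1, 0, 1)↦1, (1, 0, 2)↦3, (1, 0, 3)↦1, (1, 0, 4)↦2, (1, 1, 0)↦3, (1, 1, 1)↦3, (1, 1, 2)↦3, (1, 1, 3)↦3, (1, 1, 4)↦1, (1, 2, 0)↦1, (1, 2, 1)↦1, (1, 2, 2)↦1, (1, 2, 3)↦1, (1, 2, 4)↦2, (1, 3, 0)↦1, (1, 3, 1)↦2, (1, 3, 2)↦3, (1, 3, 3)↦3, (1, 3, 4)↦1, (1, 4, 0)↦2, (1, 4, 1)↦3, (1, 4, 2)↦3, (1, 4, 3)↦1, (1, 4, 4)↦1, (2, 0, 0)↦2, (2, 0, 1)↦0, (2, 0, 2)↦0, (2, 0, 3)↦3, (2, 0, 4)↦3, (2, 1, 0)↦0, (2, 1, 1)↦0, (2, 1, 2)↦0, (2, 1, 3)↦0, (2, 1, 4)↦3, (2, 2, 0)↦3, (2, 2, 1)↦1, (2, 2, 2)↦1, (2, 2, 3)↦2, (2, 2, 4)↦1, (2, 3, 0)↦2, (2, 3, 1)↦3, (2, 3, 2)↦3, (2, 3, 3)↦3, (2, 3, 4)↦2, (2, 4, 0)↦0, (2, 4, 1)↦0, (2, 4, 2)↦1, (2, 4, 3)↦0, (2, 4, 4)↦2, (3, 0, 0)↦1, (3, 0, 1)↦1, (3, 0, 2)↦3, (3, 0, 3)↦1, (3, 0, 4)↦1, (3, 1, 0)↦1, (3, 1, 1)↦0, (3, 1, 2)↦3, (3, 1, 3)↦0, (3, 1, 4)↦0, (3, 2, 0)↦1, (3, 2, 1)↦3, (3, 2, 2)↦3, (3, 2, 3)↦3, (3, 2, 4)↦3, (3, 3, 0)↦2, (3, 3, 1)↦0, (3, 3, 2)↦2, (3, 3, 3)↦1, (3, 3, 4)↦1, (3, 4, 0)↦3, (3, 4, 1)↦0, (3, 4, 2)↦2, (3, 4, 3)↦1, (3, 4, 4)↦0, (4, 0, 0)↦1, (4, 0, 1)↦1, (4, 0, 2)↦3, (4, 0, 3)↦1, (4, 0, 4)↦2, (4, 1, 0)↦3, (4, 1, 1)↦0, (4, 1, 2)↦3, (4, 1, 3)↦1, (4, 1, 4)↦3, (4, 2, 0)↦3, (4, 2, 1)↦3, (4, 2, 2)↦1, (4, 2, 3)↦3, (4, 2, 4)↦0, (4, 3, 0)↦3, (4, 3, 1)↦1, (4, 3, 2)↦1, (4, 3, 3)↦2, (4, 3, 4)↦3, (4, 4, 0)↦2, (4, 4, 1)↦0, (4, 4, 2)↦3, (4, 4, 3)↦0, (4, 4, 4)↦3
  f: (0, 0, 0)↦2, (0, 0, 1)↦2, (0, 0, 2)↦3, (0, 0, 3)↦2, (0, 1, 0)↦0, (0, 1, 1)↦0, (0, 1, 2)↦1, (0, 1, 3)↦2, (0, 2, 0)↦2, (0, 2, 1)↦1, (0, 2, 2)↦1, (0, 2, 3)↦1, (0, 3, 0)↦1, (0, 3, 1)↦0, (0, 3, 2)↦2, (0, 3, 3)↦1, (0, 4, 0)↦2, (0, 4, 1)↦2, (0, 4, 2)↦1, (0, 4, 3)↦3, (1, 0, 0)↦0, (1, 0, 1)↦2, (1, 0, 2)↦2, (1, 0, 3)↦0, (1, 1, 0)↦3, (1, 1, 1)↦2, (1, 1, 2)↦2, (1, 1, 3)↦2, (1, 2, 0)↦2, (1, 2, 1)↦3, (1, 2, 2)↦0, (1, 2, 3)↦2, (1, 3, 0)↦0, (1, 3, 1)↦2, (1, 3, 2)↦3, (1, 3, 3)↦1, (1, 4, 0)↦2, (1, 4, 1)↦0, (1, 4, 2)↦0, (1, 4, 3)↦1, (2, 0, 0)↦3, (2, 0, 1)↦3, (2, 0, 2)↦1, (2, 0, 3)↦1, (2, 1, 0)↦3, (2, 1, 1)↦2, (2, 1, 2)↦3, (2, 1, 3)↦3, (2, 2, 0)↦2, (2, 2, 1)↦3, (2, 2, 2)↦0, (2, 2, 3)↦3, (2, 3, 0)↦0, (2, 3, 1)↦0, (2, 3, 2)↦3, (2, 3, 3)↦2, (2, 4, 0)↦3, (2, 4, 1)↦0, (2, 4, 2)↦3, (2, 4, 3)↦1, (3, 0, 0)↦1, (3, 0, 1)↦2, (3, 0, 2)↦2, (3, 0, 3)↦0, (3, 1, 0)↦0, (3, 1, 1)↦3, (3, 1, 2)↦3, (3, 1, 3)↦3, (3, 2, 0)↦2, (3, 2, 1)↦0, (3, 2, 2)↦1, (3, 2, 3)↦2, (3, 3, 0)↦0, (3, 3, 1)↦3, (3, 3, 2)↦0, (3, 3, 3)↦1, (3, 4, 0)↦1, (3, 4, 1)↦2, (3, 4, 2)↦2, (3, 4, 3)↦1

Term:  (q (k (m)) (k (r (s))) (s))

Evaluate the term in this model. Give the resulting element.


value = 3

  m = 3
  (k (m)) = k(3,) = 4
  s = 0
  (r (s)) = r(0,) = 2
  (k (r (s))) = k(2,) = 2
  s = 0
  (q (k (m)) (k (r (s))) (s)) = q(4, 2, 0) = 3


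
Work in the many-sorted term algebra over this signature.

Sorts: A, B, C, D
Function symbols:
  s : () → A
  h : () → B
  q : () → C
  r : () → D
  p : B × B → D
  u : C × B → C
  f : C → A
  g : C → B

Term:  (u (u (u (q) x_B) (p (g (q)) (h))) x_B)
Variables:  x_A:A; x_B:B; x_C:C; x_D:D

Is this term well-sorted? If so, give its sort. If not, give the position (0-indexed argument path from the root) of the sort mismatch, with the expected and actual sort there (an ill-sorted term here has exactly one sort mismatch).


ill-sorted at position [0, 1]: expected B, got D

      (q) : C
      x_B : B
    (u (q) x_B) : C
        (q) : C
      (g (q)) : B
      (h) : B
    (p (g (q)) (h)) : D
  (u (u (q) x_B) (p (g (q)) (h))) : ✗ arg 1 at [0, 1] has sort D, expected B
  x_B : B


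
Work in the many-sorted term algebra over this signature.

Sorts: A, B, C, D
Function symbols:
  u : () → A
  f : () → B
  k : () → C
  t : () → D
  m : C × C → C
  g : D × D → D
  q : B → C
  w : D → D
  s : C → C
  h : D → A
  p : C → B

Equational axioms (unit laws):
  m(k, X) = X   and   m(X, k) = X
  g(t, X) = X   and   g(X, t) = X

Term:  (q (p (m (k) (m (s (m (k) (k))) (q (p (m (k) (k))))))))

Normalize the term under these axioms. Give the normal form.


normal form = (q (p (m (s (k)) (q (p (k))))))

1. (q (p (m (k) (m (s (m (k) (k))) (q (p (m (k) (k))))))))  →  (q (p (m (s (m (k) (k))) (q (p (m (k) (k)))))))
2. (q (p (m (s (m (k) (k))) (q (p (m (k) (k)))))))  →  (q (p (m (s (k)) (q (p (m (k) (k)))))))
3. (q (p (m (s (k)) (q (p (m (k) (k)))))))  →  (q (p (m (s (k)) (q (p (k))))))


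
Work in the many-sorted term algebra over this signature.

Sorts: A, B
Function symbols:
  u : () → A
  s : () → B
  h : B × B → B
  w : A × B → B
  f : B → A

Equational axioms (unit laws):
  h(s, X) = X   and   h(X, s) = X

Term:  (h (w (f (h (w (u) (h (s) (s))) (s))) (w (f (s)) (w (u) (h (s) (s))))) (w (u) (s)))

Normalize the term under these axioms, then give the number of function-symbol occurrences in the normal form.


size = 15

1. (h (w (f (h (w (u) (h (s) (s))) (s))) (w (f (s)) (w (u) (h (s) (s))))) (w (u) (s)))  →  (h (w (f (w (u) (h (s) (s)))) (w (f (s)) (w (u) (h (s) (s))))) (w (u) (s)))
2. (h (w (f (w (u) (h (s) (s)))) (w (f (s)) (w (u) (h (s) (s))))) (w (u) (s)))  →  (h (w (f (w (u) (s))) (w (f (s)) (w (u) (h (s) (s))))) (w (u) (s)))
3. (h (w (f (w (u) (s))) (w (f (s)) (w (u) (h (s) (s))))) (w (u) (s)))  →  (h (w (f (w (u) (s))) (w (f (s)) (w (u) (s)))) (w (u) (s)))
normal form: (h (w (f (w (u) (s))) (w (f (s)) (w (u) (s)))) (w (u) (s)))


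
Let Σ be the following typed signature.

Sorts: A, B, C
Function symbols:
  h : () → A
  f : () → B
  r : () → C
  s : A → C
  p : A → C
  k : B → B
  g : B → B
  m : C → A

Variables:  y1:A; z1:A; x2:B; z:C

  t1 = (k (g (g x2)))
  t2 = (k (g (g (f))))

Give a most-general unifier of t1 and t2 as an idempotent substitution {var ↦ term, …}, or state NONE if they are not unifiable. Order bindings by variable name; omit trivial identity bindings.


{x2 ↦ (f)}


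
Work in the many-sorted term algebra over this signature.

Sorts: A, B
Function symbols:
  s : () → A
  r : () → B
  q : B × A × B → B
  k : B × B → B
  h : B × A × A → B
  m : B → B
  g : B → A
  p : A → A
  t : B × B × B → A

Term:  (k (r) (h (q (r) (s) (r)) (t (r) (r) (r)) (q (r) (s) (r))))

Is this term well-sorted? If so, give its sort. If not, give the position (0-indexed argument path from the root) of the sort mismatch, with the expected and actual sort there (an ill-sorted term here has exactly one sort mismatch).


  (r) : B
      (r) : B
      (s) : A
      (r) : B
    (q (r) (s) (r)) : B
      (r) : B
      (r) : B
      (r) : B
    (t (r) (r) (r)) : A
      (r) : B
      (s) : A
      (r) : B
    (q (r) (s) (r)) : B
  (h (q (r) (s) (r)) (t (r) (r) (r)) (q (r) (s) (r))) : ✗ arg 2 at [1, 2] has sort B, expected A

ill-sorted at position [1, 2]: expected A, got B


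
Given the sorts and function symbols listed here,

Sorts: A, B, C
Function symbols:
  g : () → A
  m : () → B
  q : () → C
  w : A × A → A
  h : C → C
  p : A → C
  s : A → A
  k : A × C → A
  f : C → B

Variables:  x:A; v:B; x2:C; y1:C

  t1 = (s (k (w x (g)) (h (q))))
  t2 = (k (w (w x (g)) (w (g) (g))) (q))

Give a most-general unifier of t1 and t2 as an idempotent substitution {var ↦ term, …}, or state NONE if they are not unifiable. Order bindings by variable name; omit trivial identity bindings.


NONE (not unifiable)

head clash or occurs-check failure — not unifiable


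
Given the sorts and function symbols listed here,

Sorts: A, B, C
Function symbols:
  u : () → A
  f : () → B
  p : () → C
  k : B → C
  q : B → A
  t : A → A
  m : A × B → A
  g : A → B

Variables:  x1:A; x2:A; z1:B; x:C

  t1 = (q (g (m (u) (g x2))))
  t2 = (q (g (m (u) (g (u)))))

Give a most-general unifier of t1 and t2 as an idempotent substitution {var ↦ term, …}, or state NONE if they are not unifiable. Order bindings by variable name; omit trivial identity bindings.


{x2 ↦ (u)}


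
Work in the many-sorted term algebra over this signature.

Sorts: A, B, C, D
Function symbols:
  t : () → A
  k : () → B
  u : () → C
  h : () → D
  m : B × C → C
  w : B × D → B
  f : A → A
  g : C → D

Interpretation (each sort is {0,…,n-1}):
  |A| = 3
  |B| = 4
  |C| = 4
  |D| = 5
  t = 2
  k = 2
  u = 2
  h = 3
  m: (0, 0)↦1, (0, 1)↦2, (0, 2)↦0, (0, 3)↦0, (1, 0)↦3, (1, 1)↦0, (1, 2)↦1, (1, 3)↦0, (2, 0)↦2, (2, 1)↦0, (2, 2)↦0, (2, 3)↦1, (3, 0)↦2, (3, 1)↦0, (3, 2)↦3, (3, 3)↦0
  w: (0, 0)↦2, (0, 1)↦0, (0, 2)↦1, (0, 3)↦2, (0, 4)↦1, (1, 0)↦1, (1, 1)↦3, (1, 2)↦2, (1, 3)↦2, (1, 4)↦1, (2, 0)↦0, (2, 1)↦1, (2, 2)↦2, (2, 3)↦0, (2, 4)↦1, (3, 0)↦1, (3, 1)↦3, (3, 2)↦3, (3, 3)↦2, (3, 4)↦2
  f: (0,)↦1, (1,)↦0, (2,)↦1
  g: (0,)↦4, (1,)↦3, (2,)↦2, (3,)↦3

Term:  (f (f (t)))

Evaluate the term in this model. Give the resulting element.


  t = 2
  (f (t)) = f(2,) = 1
  (f (f (t))) = f(1,) = 0

value = 0


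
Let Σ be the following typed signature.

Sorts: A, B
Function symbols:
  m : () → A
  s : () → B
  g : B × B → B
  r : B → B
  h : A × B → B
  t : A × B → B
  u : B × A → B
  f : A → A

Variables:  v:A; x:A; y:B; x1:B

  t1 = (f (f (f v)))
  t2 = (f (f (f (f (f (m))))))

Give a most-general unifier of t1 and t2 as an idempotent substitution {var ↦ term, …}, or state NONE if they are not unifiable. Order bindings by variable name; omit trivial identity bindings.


{v ↦ (f (f (m)))}


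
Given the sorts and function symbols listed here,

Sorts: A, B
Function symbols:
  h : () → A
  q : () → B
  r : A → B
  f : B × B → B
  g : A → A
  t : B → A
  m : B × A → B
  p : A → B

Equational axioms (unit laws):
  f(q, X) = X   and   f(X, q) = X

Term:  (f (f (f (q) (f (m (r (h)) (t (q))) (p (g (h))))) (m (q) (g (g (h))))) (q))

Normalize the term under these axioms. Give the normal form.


normal form = (f (f (m (r (h)) (t (q))) (p (g (h)))) (m (q) (g (g (h)))))

1. (f (f (f (q) (f (m (r (h)) (t (q))) (p (g (h))))) (m (q) (g (g (h))))) (q))  →  (f (f (q) (f (m (r (h)) (t (q))) (p (g (h))))) (m (q) (g (g (h)))))
2. (f (f (q) (f (m (r (h)) (t (q))) (p (g (h))))) (m (q) (g (g (h)))))  →  (f (f (m (r (h)) (t (q))) (p (g (h)))) (m (q) (g (g (h)))))


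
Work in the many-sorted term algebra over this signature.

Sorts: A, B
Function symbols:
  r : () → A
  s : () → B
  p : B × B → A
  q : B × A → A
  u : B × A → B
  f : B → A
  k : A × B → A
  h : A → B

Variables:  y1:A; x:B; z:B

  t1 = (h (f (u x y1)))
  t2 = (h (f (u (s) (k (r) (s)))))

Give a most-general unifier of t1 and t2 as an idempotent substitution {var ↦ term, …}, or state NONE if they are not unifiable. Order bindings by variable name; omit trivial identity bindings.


{x ↦ (s), y1 ↦ (k (r) (s))}


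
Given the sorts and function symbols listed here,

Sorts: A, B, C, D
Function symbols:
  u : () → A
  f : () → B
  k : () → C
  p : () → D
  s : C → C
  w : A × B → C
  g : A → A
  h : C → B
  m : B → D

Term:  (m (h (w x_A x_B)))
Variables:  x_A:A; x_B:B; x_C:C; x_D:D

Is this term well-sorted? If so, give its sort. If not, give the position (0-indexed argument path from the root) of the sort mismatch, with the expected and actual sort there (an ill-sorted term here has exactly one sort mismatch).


well-sorted; sort = D

      x_A : A
      x_B : B
    (w x_A x_B) : C
  (h (w x_A x_B)) : B
(m (h (w x_A x_B))) : D


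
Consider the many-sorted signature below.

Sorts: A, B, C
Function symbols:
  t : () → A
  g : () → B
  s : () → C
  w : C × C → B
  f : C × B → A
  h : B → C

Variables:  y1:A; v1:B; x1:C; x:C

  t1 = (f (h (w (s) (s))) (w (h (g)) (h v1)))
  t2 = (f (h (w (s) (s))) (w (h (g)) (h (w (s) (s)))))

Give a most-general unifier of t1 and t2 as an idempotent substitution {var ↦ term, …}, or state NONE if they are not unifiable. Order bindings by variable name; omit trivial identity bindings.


{v1 ↦ (w (s) (s))}


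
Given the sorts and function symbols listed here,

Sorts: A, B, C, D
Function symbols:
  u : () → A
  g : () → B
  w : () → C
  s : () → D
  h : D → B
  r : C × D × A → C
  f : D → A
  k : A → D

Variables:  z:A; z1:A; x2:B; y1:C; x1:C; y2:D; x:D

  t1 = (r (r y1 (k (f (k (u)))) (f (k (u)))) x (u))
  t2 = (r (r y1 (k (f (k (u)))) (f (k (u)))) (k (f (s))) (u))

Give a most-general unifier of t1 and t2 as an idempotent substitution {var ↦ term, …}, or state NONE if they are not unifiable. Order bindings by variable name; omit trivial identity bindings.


{x ↦ (k (f (s)))}


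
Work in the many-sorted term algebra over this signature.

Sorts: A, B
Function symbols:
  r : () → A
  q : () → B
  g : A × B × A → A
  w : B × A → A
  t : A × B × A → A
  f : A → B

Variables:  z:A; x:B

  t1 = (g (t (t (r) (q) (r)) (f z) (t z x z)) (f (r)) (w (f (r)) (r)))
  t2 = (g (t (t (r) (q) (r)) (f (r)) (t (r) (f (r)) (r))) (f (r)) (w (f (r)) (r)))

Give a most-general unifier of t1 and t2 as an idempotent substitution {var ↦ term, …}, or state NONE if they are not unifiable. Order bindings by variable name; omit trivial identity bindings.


{x ↦ (f (r)), z ↦ (r)}


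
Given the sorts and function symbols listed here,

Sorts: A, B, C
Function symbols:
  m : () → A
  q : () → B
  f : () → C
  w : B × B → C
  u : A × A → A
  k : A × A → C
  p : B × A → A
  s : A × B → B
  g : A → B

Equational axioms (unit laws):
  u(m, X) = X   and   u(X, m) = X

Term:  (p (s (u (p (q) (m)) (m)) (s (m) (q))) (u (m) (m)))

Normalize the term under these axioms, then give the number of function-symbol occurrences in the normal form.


size = 9

1. (p (s (u (p (q) (m)) (m)) (s (m) (q))) (u (m) (m)))  →  (p (s (p (q) (m)) (s (m) (q))) (u (m) (m)))
2. (p (s (p (q) (m)) (s (m) (q))) (u (m) (m)))  →  (p (s (p (q) (m)) (s (m) (q))) (m))
normal form: (p (s (p (q) (m)) (s (m) (q))) (m))


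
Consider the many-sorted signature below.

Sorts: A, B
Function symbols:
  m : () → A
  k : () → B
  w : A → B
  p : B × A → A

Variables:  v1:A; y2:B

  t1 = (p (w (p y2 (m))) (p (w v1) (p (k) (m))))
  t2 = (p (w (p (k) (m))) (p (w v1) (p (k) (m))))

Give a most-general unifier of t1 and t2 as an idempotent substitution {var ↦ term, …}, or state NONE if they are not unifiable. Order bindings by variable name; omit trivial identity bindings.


{y2 ↦ (k)}


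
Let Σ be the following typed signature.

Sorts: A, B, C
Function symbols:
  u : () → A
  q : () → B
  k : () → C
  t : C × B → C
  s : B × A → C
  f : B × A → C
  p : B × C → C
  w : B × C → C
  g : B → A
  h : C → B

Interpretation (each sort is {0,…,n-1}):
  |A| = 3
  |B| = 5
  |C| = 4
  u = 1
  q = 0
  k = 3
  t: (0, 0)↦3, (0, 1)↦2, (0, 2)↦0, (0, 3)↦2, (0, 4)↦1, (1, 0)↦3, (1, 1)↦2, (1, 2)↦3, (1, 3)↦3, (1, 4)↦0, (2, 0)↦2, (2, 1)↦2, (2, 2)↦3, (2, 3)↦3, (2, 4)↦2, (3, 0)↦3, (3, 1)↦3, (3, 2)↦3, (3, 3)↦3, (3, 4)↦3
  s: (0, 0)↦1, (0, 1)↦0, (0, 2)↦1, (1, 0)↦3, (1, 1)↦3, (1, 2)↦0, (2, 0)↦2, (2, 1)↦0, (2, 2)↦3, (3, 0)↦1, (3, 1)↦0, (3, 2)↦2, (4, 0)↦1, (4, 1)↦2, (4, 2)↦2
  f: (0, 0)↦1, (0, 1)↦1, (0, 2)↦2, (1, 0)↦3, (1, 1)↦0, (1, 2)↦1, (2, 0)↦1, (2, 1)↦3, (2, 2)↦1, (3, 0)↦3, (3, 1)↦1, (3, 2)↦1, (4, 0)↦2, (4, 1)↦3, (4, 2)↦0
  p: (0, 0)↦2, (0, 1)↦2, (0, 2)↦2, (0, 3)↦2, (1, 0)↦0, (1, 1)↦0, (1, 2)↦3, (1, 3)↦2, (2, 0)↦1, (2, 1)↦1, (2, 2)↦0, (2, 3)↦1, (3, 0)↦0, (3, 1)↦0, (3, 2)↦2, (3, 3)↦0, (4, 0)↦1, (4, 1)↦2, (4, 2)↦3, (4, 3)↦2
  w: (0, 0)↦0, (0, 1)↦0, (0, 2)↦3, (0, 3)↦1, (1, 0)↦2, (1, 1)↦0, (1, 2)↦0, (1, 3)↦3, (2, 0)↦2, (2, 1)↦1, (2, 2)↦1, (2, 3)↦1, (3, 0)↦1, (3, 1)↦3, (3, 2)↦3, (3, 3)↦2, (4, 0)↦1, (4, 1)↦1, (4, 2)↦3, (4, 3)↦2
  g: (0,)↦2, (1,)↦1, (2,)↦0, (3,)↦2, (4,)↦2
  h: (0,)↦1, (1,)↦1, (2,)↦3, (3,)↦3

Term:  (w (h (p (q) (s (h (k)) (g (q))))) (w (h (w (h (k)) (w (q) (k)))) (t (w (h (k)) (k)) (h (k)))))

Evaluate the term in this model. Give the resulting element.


  q = 0
  k = 3
  (h (k)) = h(3,) = 3
  q = 0
  (g (q)) = g(0,) = 2
  (s (h (k)) (g (q))) = s(3, 2) = 2
  (p (q) (s (h (k)) (g (q)))) = p(0, 2) = 2
  (h (p (q) (s (h (k)) (g (q))))) = h(2,) = 3
  k = 3
  (h (k)) = h(3,) = 3
  q = 0
  k = 3
  (w (q) (k)) = w(0, 3) = 1
  (w (h (k)) (w (q) (k))) = w(3, 1) = 3
  (h (w (h (k)) (w (q) (k)))) = h(3,) = 3
  k = 3
  (h (k)) = h(3,) = 3
  k = 3
  (w (h (k)) (k)) = w(3, 3) = 2
  k = 3
  (h (k)) = h(3,) = 3
  (t (w (h (k)) (k)) (h (k))) = t(2, 3) = 3
  (w (h (w (h (k)) (w (q) (k)))) (t (w (h (k)) (k)) (h (k)))) = w(3, 3) = 2
  (w (h (p (q) (s (h (k)) (g (q))))) (w (h (w (h (k)) (w (q) (k)))) (t (w (h (k)) (k)) (h (k))))) = w(3, 2) = 3

value = 3


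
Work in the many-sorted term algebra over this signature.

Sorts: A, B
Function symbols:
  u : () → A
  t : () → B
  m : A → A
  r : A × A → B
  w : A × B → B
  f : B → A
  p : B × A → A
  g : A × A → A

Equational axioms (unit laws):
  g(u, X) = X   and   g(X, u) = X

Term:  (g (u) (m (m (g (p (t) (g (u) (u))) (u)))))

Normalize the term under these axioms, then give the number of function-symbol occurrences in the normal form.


1. (g (u) (m (m (g (p (t) (g (u) (u))) (u)))))  →  (m (m (g (p (t) (g (u) (u))) (u))))
2. (m (m (g (p (t) (g (u) (u))) (u))))  →  (m (m (p (t) (g (u) (u)))))
3. (m (m (p (t) (g (u) (u)))))  →  (m (m (p (t) (u))))
normal form: (m (m (p (t) (u))))

size = 5


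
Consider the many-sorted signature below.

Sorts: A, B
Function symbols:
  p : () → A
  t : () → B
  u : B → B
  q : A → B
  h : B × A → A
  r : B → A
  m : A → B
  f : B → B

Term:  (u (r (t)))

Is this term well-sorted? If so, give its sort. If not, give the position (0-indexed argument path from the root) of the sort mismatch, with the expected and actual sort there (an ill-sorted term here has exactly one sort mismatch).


    (t) : B
  (r (t)) : A
(u (r (t))) : ✗ arg 0 at [0] has sort A, expected B

ill-sorted at position [0]: expected B, got A


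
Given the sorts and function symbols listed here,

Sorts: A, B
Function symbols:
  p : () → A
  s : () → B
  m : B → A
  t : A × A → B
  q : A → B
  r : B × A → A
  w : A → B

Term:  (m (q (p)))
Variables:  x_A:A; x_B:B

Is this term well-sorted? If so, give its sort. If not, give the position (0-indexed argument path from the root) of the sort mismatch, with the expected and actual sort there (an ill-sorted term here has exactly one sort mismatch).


well-sorted; sort = A

    (p) : A
  (q (p)) : B
(m (q (p))) : A


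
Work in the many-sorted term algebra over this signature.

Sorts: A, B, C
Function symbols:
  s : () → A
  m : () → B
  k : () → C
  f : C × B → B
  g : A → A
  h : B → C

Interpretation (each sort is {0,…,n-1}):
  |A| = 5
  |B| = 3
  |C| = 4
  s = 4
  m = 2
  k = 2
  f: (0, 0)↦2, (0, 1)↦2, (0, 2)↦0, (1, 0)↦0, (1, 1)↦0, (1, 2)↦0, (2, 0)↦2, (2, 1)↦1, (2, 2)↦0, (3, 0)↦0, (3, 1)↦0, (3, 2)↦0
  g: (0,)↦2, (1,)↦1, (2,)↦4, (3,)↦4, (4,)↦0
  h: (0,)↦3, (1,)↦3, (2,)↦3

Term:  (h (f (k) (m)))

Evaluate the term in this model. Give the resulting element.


  k = 2
  m = 2
  (f (k) (m)) = f(2, 2) = 0
  (h (f (k) (m))) = h(0,) = 3

value = 3


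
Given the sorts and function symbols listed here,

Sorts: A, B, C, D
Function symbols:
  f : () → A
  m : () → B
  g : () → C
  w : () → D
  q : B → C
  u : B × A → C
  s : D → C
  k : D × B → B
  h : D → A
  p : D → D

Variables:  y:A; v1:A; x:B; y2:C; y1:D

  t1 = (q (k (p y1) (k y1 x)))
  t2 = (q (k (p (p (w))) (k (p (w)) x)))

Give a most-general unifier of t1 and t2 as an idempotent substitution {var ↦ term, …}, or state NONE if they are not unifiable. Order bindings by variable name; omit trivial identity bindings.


{y1 ↦ (p (w))}


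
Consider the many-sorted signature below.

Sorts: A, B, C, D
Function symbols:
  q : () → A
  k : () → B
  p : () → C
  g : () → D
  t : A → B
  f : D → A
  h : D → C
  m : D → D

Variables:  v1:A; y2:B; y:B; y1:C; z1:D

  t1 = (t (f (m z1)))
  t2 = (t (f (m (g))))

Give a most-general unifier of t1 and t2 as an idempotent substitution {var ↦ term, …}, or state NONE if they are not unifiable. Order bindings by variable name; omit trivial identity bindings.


{z1 ↦ (g)}


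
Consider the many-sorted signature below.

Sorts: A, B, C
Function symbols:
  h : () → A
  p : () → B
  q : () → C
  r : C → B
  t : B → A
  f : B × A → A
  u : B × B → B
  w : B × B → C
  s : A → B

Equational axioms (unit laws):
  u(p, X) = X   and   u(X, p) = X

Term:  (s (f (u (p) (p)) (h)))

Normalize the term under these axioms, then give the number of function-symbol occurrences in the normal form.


1. (s (f (u (p) (p)) (h)))  →  (s (f (p) (h)))
normal form: (s (f (p) (h)))

size = 4


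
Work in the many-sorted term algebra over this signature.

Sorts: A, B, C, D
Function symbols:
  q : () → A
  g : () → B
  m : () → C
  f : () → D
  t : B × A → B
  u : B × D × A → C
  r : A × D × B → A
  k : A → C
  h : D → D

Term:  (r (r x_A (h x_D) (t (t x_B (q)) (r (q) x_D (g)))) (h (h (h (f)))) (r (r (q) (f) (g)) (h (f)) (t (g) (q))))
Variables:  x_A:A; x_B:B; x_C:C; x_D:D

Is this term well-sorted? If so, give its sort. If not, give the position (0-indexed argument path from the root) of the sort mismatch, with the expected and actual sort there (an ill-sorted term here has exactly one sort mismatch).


    x_A : A
      x_D : D
    (h x_D) : D
        x_B : B
        (q) : A
      (t x_B (q)) : B
        (q) : A
        x_D : D
        (g) : B
      (r (q) x_D (g)) : A
    (t (t x_B (q)) (r (q) x_D (g))) : B
  (r x_A (h x_D) (t (t x_B (q)) (r (q) x_D (g)))) : A
        (f) : D
      (h (f)) : D
    (h (h (f))) : D
  (h (h (h (f)))) : D
      (q) : A
      (f) : D
      (g) : B
    (r (q) (f) (g)) : A
      (f) : D
    (h (f)) : D
      (g) : B
      (q) : A
    (t (g) (q)) : B
  (r (r (q) (f) (g)) (h (f)) (t (g) (q))) : A
(r (r x_A (h x_D) (t (t x_B (q)) (r (q) x_D (g)))) (h (h (h (f)))) (r (r (q) (f) (g)) (h (f)) (t (g) (q)))) : ✗ arg 2 at [2] has sort A, expected B

ill-sorted at position [2]: expected B, got A


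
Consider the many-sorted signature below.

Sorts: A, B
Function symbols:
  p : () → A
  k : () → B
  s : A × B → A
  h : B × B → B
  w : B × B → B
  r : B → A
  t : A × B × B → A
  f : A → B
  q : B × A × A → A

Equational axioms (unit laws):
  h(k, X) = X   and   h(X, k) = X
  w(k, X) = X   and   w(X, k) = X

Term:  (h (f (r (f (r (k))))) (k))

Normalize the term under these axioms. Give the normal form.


normal form = (f (r (f (r (k)))))

1. (h (f (r (f (r (k))))) (k))  →  (f (r (f (r (k)))))


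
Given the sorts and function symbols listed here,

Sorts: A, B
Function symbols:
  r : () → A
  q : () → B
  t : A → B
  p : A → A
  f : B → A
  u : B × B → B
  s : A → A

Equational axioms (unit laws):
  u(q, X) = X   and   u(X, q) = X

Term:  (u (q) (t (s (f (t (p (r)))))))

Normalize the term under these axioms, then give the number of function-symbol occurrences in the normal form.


size = 6

1. (u (q) (t (s (f (t (p (r)))))))  →  (t (s (f (t (p (r))))))
normal form: (t (s (f (t (p (r))))))


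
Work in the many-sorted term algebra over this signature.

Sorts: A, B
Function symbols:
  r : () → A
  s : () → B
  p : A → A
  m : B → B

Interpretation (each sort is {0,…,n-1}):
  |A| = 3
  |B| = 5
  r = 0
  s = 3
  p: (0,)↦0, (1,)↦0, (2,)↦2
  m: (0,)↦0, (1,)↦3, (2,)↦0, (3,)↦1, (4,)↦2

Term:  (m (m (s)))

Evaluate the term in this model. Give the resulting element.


value = 3

  s = 3
  (m (s)) = m(3,) = 1
  (m (m (s))) = m(1,) = 3


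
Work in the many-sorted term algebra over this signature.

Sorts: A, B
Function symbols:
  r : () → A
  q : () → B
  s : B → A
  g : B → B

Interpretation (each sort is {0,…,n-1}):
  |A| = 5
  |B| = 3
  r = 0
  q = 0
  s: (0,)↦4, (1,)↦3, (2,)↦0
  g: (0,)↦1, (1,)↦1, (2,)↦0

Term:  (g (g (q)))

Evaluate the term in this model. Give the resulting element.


  q = 0
  (g (q)) = g(0,) = 1
  (g (g (q))) = g(1,) = 1

value = 1


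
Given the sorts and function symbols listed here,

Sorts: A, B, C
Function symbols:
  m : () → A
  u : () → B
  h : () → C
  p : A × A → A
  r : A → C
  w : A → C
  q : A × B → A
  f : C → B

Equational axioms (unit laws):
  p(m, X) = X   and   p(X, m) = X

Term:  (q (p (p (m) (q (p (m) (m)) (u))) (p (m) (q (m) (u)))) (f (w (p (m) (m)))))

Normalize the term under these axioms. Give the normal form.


1. (q (p (p (m) (q (p (m) (m)) (u))) (p (m) (q (m) (u)))) (f (w (p (m) (m)))))  →  (q (p (q (p (m) (m)) (u)) (p (m) (q (m) (u)))) (f (w (p (m) (m)))))
2. (q (p (q (p (m) (m)) (u)) (p (m) (q (m) (u)))) (f (w (p (m) (m)))))  →  (q (p (q (m) (u)) (p (m) (q (m) (u)))) (f (w (p (m) (m)))))
3. (q (p (q (m) (u)) (p (m) (q (m) (u)))) (f (w (p (m) (m)))))  →  (q (p (q (m) (u)) (q (m) (u))) (f (w (p (m) (m)))))
4. (q (p (q (m) (u)) (q (m) (u))) (f (w (p (m) (m)))))  →  (q (p (q (m) (u)) (q (m) (u))) (f (w (m))))

normal form = (q (p (q (m) (u)) (q (m) (u))) (f (w (m))))


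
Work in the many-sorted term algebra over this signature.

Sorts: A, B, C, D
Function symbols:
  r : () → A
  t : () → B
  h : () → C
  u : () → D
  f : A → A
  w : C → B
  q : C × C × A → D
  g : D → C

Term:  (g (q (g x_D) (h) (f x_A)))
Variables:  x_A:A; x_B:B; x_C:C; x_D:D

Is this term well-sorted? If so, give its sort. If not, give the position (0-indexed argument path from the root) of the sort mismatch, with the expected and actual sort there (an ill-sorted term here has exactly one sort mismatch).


well-sorted; sort = C

      x_D : D
    (g x_D) : C
    (h) : C
      x_A : A
    (f x_A) : A
  (q (g x_D) (h) (f x_A)) : D
(g (q (g x_D) (h) (f x_A))) : C


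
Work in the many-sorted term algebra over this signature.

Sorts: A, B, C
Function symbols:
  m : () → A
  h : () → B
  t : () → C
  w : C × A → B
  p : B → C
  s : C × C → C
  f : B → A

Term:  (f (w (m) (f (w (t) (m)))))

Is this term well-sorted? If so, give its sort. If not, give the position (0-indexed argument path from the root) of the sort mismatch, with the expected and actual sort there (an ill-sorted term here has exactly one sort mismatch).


    (m) : A
        (t) : C
        (m) : A
      (w (t) (m)) : B
    (f (w (t) (m))) : A
  (w (m) (f (w (t) (m)))) : ✗ arg 0 at [0, 0] has sort A, expected C

ill-sorted at position [0, 0]: expected C, got A
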